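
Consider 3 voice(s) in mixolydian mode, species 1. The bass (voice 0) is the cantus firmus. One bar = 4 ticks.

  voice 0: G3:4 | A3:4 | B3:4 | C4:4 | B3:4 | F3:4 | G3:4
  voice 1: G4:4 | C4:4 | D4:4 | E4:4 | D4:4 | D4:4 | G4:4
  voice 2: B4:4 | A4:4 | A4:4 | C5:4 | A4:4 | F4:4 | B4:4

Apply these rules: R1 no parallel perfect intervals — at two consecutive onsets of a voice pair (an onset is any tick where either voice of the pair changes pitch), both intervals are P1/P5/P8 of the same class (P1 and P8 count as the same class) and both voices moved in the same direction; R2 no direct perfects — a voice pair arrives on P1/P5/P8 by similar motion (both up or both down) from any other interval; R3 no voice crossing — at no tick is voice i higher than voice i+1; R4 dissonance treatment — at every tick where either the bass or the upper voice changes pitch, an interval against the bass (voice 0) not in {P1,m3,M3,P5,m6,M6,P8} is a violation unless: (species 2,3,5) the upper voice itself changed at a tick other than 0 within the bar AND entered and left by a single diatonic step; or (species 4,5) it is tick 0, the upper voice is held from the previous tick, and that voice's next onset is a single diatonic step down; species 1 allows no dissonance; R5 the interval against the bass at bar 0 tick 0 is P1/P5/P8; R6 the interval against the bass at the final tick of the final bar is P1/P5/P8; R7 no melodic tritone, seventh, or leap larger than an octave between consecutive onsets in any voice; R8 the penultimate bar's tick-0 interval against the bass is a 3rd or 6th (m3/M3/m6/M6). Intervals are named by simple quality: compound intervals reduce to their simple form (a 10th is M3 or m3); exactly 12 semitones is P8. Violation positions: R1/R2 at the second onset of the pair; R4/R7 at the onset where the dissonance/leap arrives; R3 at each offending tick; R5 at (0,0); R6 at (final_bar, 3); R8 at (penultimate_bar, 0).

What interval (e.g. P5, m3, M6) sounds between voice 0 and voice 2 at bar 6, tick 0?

voice 0=G3 voice 2=B4 -> M3

M3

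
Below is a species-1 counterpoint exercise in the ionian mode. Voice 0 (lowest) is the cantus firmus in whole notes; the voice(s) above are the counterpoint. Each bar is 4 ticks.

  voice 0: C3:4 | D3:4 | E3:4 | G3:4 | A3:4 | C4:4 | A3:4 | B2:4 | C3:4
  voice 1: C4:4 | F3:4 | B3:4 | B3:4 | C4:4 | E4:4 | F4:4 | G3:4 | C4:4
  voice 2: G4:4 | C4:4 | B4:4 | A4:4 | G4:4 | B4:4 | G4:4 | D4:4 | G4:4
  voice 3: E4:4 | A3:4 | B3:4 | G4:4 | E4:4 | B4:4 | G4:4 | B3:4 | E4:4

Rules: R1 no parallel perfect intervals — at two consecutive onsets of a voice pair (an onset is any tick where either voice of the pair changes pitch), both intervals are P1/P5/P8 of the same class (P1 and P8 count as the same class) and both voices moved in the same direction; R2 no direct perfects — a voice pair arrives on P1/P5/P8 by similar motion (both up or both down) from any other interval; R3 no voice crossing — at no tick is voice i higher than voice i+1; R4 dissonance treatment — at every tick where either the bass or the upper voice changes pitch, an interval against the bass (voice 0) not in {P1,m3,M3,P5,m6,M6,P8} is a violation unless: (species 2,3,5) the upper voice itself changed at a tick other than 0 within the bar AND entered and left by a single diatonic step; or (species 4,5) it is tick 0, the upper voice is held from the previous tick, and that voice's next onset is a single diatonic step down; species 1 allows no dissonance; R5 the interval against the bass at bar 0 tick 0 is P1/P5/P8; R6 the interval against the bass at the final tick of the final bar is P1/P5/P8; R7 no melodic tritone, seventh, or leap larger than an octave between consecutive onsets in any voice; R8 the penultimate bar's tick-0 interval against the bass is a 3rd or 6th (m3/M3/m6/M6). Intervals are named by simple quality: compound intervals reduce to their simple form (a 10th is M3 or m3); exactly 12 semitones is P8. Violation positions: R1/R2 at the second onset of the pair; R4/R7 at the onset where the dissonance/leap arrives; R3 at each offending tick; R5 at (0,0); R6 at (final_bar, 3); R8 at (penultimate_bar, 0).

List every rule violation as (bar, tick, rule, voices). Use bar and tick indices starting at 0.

(0, 0, R3, (2, 3))
(0, 0, R5, (0, 3))
(0, 1, R3, (2, 3))
(0, 2, R3, (2, 3))
(0, 3, R3, (2, 3))
(1, 0, R1, (1, 2))
(1, 0, R3, (2, 3))
(1, 0, R4, (0, 2))
(1, 1, R3, (2, 3))
(1, 2, R3, (2, 3))
(1, 3, R3, (2, 3))
(2, 0, R1, (0, 3))
(2, 0, R2, (0, 1))
(2, 0, R2, (0, 2))
(2, 0, R2, (1, 2))
(2, 0, R2, (1, 3))
(2, 0, R2, (2, 3))
(2, 0, R3, (2, 3))
(2, 0, R7, (1,))
(2, 0, R7, (2,))
(2, 1, R3, (2, 3))
(2, 2, R3, (2, 3))
(2, 3, R3, (2, 3))
(3, 0, R2, (0, 3))
(3, 0, R3, (2, 3))
(3, 0, R4, (0, 2))
(3, 1, R3, (2, 3))
(3, 2, R3, (2, 3))
(3, 3, R3, (2, 3))
(4, 0, R3, (2, 3))
(4, 0, R4, (0, 2))
(4, 1, R3, (2, 3))
(4, 2, R3, (2, 3))
(4, 3, R3, (2, 3))
(5, 0, R1, (1, 2))
(5, 0, R2, (1, 3))
(5, 0, R2, (2, 3))
(5, 0, R4, (0, 2))
(5, 0, R4, (0, 3))
(6, 0, R1, (2, 3))
(6, 0, R4, (0, 2))
(6, 0, R4, (0, 3))
(7, 0, R2, (0, 3))
(7, 0, R2, (1, 2))
(7, 0, R3, (2, 3))
(7, 0, R7, (0,))
(7, 0, R7, (1,))
(7, 0, R8, (0, 3))
(7, 1, R3, (2, 3))
(7, 2, R3, (2, 3))
(7, 3, R3, (2, 3))
(8, 0, R1, (1, 2))
(8, 0, R2, (0, 1))
(8, 0, R2, (0, 2))
(8, 0, R3, (2, 3))
(8, 1, R3, (2, 3))
(8, 2, R3, (2, 3))
(8, 3, R3, (2, 3))
(8, 3, R6, (0, 3))

bar 0: v0=C3 v1=C4 v2=G4 v3=E4 downbeat M3
bar 1: v0=D3 v1=F3 v2=C4 v3=A3 downbeat P5
bar 2: v0=E3 v1=B3 v2=B4 v3=B3 downbeat P5
bar 3: v0=G3 v1=B3 v2=A4 v3=G4 downbeat P8
bar 4: v0=A3 v1=C4 v2=G4 v3=E4 downbeat P5
bar 5: v0=C4 v1=E4 v2=B4 v3=B4 downbeat M7
bar 6: v0=A3 v1=F4 v2=G4 v3=G4 downbeat m7
bar 7: v0=B2 v1=G3 v2=D4 v3=B3 downbeat P8
bar 8: v0=C3 v1=C4 v2=G4 v3=E4 downbeat M3
  -> R3 @ bar 0 tick 0 v(2, 3): G4 above E4
  -> R5 @ bar 0 tick 0 v(0, 3): opens on M3
  -> R3 @ bar 0 tick 1 v(2, 3): G4 above E4
  -> R3 @ bar 0 tick 2 v(2, 3): G4 above E4
  -> R3 @ bar 0 tick 3 v(2, 3): G4 above E4
  -> R1 @ bar 1 tick 0 v(1, 2): C4/G4 P5 -> F3/C4 P5 similar
  -> R3 @ bar 1 tick 0 v(2, 3): C4 above A3
  -> R4 @ bar 1 tick 0 v(0, 2): D3/C4 m7 untreated
  -> R3 @ bar 1 tick 1 v(2, 3): C4 above A3
  -> R3 @ bar 1 tick 2 v(2, 3): C4 above A3
  -> R3 @ bar 1 tick 3 v(2, 3): C4 above A3
  -> R1 @ bar 2 tick 0 v(0, 3): D3/A3 P5 -> E3/B3 P5 similar
  -> R2 @ bar 2 tick 0 v(0, 1): D3/F3 m3 -> E3/B3 P5 similar
  -> R2 @ bar 2 tick 0 v(0, 2): D3/C4 m7 -> E3/B4 P5 similar
  -> R2 @ bar 2 tick 0 v(1, 2): F3/C4 P5 -> B3/B4 P8 similar
  -> R2 @ bar 2 tick 0 v(1, 3): F3/A3 M3 -> B3/B3 P1 similar
  -> R2 @ bar 2 tick 0 v(2, 3): C4/A3 m3 -> B4/B3 P8 similar
  -> R3 @ bar 2 tick 0 v(2, 3): B4 above B3
  -> R7 @ bar 2 tick 0 v(1,): F3->B3 leap 6st
  -> R7 @ bar 2 tick 0 v(2,): C4->B4 leap 11st
  -> R3 @ bar 2 tick 1 v(2, 3): B4 above B3
  -> R3 @ bar 2 tick 2 v(2, 3): B4 above B3
  -> R3 @ bar 2 tick 3 v(2, 3): B4 above B3
  -> R2 @ bar 3 tick 0 v(0, 3): E3/B3 P5 -> G3/G4 P8 similar
  -> R3 @ bar 3 tick 0 v(2, 3): A4 above G4
  -> R4 @ bar 3 tick 0 v(0, 2): G3/A4 M2 untreated
  -> R3 @ bar 3 tick 1 v(2, 3): A4 above G4
  -> R3 @ bar 3 tick 2 v(2, 3): A4 above G4
  -> R3 @ bar 3 tick 3 v(2, 3): A4 above G4
  -> R3 @ bar 4 tick 0 v(2, 3): G4 above E4
  -> R4 @ bar 4 tick 0 v(0, 2): A3/G4 m7 untreated
  -> R3 @ bar 4 tick 1 v(2, 3): G4 above E4
  -> R3 @ bar 4 tick 2 v(2, 3): G4 above E4
  -> R3 @ bar 4 tick 3 v(2, 3): G4 above E4
  -> R1 @ bar 5 tick 0 v(1, 2): C4/G4 P5 -> E4/B4 P5 similar
  -> R2 @ bar 5 tick 0 v(1, 3): C4/E4 M3 -> E4/B4 P5 similar
  -> R2 @ bar 5 tick 0 v(2, 3): G4/E4 m3 -> B4/B4 P1 similar
  -> R4 @ bar 5 tick 0 v(0, 2): C4/B4 M7 untreated
  -> R4 @ bar 5 tick 0 v(0, 3): C4/B4 M7 untreated
  -> R1 @ bar 6 tick 0 v(2, 3): B4/B4 P1 -> G4/G4 P1 similar
  -> R4 @ bar 6 tick 0 v(0, 2): A3/G4 m7 untreated
  -> R4 @ bar 6 tick 0 v(0, 3): A3/G4 m7 untreated
  -> R2 @ bar 7 tick 0 v(0, 3): A3/G4 m7 -> B2/B3 P8 similar
  -> R2 @ bar 7 tick 0 v(1, 2): F4/G4 M2 -> G3/D4 P5 similar
  -> R3 @ bar 7 tick 0 v(2, 3): D4 above B3
  -> R7 @ bar 7 tick 0 v(0,): A3->B2 leap 10st
  -> R7 @ bar 7 tick 0 v(1,): F4->G3 leap 10st
  -> R8 @ bar 7 tick 0 v(0, 3): penult P8 not 3rd/6th
  -> R3 @ bar 7 tick 1 v(2, 3): D4 above B3
  -> R3 @ bar 7 tick 2 v(2, 3): D4 above B3
  -> R3 @ bar 7 tick 3 v(2, 3): D4 above B3
  -> R1 @ bar 8 tick 0 v(1, 2): G3/D4 P5 -> C4/G4 P5 similar
  -> R2 @ bar 8 tick 0 v(0, 1): B2/G3 m6 -> C3/C4 P8 similar
  -> R2 @ bar 8 tick 0 v(0, 2): B2/D4 m3 -> C3/G4 P5 similar
  -> R3 @ bar 8 tick 0 v(2, 3): G4 above E4
  -> R3 @ bar 8 tick 1 v(2, 3): G4 above E4
  -> R3 @ bar 8 tick 2 v(2, 3): G4 above E4
  -> R3 @ bar 8 tick 3 v(2, 3): G4 above E4
  -> R6 @ bar 8 tick 3 v(0, 3): closes on M3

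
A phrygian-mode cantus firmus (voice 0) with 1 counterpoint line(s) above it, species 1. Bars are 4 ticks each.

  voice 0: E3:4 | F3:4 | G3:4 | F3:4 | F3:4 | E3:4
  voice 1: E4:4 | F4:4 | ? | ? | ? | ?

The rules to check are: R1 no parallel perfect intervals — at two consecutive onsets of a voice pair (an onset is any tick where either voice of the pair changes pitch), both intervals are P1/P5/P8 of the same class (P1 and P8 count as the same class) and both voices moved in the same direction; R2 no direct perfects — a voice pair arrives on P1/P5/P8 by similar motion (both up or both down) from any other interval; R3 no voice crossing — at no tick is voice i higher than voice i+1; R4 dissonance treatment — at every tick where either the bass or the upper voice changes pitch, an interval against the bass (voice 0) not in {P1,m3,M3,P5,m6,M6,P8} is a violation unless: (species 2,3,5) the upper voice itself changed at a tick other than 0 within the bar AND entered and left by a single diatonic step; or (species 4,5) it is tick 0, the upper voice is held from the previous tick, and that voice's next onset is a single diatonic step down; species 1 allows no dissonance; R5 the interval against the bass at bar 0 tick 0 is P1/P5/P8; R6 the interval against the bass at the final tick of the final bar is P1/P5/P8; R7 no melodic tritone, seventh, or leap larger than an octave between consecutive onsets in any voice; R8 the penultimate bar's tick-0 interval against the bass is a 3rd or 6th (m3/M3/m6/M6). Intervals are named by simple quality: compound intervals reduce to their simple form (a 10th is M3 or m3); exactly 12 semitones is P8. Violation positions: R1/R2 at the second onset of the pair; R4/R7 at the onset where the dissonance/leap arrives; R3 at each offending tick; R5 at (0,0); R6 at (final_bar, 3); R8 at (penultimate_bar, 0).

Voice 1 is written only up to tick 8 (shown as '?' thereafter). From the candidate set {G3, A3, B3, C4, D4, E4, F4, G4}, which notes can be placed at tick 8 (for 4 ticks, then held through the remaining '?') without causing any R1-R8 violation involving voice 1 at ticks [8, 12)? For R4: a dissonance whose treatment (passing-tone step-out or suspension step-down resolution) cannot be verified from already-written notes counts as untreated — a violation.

{D4, E4}

G3: violates R7
A3: violates R4
B3: violates R7
C4: violates R4
D4: legal
E4: legal
F4: violates R4
G4: violates R1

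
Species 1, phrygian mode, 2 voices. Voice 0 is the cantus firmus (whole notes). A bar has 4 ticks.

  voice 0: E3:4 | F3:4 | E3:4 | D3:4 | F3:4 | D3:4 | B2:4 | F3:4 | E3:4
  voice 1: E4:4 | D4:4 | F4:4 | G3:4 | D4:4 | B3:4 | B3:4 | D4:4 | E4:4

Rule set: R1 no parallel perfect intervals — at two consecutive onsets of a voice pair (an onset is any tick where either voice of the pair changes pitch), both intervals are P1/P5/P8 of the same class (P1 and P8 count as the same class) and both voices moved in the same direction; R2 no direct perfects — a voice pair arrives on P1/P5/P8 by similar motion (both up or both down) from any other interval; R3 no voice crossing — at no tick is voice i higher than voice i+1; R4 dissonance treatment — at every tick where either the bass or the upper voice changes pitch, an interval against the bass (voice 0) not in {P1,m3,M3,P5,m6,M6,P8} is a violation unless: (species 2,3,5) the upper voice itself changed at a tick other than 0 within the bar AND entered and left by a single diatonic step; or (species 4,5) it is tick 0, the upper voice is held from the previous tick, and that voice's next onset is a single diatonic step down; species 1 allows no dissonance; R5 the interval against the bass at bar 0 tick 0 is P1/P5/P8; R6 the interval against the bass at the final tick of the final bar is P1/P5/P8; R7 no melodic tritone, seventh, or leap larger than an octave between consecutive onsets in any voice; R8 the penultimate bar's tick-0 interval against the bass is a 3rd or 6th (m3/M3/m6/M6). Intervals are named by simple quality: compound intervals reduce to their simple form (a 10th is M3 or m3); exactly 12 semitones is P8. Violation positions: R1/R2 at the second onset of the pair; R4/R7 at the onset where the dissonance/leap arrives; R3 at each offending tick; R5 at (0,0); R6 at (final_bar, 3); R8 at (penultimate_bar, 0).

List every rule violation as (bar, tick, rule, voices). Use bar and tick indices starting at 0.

(2, 0, R4, (0, 1))
(3, 0, R4, (0, 1))
(3, 0, R7, (1,))
(7, 0, R7, (0,))

bar 0: v0=E3 v1=E4 downbeat P8
bar 1: v0=F3 v1=D4 downbeat M6
bar 2: v0=E3 v1=F4 downbeat m2
bar 3: v0=D3 v1=G3 downbeat P4
bar 4: v0=F3 v1=D4 downbeat M6
bar 5: v0=D3 v1=B3 downbeat M6
bar 6: v0=B2 v1=B3 downbeat P8
bar 7: v0=F3 v1=D4 downbeat M6
bar 8: v0=E3 v1=E4 downbeat P8
  -> R4 @ bar 2 tick 0 v(0, 1): E3/F4 m2 untreated
  -> R4 @ bar 3 tick 0 v(0, 1): D3/G3 P4 untreated
  -> R7 @ bar 3 tick 0 v(1,): F4->G3 leap 10st
  -> R7 @ bar 7 tick 0 v(0,): B2->F3 leap 6st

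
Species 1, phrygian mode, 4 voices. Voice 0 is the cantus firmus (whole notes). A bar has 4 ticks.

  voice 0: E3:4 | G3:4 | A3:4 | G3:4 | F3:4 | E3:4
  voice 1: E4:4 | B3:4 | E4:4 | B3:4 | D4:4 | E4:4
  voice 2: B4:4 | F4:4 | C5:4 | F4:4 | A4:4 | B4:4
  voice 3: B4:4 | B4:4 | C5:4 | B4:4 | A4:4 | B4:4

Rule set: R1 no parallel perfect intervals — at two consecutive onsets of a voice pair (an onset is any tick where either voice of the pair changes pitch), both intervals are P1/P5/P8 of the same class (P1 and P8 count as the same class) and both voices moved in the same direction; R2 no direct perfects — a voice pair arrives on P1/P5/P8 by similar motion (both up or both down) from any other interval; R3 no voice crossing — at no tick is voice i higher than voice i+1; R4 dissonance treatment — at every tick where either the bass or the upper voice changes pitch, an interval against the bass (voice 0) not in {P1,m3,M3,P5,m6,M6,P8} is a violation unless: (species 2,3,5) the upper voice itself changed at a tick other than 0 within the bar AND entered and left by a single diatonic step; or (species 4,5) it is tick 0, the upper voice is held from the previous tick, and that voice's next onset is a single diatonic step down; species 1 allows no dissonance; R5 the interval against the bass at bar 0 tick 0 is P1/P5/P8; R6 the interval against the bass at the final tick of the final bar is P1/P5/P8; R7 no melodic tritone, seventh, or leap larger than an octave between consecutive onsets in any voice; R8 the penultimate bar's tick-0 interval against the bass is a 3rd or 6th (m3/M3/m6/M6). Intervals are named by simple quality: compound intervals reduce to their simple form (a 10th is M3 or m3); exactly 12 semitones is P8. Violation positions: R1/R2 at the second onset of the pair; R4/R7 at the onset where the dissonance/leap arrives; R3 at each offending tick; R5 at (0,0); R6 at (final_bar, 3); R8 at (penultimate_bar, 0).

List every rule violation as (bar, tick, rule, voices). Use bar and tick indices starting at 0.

bar 0: v0=E3 v1=E4 v2=B4 v3=B4 downbeat P5
bar 1: v0=G3 v1=B3 v2=F4 v3=B4 downbeat M3
bar 2: v0=A3 v1=E4 v2=C5 v3=C5 downbeat m3
bar 3: v0=G3 v1=B3 v2=F4 v3=B4 downbeat M3
bar 4: v0=F3 v1=D4 v2=A4 v3=A4 downbeat M3
bar 5: v0=E3 v1=E4 v2=B4 v3=B4 downbeat P5
  -> R4 @ bar 1 tick 0 v(0, 2): G3/F4 m7 untreated
  -> R7 @ bar 1 tick 0 v(2,): B4->F4 leap 6st
  -> R2 @ bar 2 tick 0 v(0, 1): G3/B3 M3 -> A3/E4 P5 similar
  -> R2 @ bar 2 tick 0 v(2, 3): F4/B4 TT -> C5/C5 P1 similar
  -> R2 @ bar 3 tick 0 v(1, 3): E4/C5 m6 -> B3/B4 P8 similar
  -> R4 @ bar 3 tick 0 v(0, 2): G3/F4 m7 untreated
  -> R2 @ bar 4 tick 0 v(1, 2): B3/F4 TT -> D4/A4 P5 similar
  -> R1 @ bar 5 tick 0 v(1, 2): D4/A4 P5 -> E4/B4 P5 similar
  -> R1 @ bar 5 tick 0 v(1, 3): D4/A4 P5 -> E4/B4 P5 similar
  -> R1 @ bar 5 tick 0 v(2, 3): A4/A4 P1 -> B4/B4 P1 similar

(1, 0, R4, (0, 2))
(1, 0, R7, (2,))
(2, 0, R2, (0, 1))
(2, 0, R2, (2, 3))
(3, 0, R2, (1, 3))
(3, 0, R4, (0, 2))
(4, 0, R2, (1, 2))
(5, 0, R1, (1, 2))
(5, 0, R1, (1, 3))
(5, 0, R1, (2, 3))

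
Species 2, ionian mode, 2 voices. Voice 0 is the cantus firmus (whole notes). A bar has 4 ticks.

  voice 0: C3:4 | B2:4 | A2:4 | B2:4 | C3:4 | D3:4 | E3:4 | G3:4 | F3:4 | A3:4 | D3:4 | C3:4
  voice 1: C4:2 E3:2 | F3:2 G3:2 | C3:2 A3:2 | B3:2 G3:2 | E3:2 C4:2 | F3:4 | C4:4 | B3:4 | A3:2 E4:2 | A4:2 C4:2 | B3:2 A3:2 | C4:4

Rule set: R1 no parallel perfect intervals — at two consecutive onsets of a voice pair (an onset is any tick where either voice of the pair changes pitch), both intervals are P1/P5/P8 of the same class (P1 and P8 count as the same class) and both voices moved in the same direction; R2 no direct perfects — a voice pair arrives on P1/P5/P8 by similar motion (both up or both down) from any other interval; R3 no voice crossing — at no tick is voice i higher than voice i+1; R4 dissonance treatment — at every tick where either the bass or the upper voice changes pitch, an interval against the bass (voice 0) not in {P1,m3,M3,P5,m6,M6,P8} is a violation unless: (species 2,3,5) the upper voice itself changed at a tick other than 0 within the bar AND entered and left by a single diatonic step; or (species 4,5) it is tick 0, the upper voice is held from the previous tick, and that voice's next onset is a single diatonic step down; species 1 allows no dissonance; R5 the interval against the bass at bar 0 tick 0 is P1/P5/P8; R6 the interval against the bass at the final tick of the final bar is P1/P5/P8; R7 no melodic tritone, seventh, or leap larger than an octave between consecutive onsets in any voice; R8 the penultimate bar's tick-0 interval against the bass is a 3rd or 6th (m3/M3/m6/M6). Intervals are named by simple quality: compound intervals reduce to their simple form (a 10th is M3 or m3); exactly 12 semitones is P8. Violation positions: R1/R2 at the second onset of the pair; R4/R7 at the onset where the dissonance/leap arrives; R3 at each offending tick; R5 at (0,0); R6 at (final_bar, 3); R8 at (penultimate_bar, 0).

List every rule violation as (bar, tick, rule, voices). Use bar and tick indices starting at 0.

bar 0: v0=C3 v1=C4 downbeat P8
bar 1: v0=B2 v1=F3 downbeat TT
bar 2: v0=A2 v1=C3 downbeat m3
bar 3: v0=B2 v1=B3 downbeat P8
bar 4: v0=C3 v1=E3 downbeat M3
bar 5: v0=D3 v1=F3 downbeat m3
bar 6: v0=E3 v1=C4 downbeat m6
bar 7: v0=G3 v1=B3 downbeat M3
bar 8: v0=F3 v1=A3 downbeat M3
bar 9: v0=A3 v1=A4 downbeat P8
bar 10: v0=D3 v1=B3 downbeat M6
bar 11: v0=C3 v1=C4 downbeat P8
  -> R4 @ bar 1 tick 0 v(0, 1): B2/F3 TT untreated
  -> R1 @ bar 3 tick 0 v(0, 1): A2/A3 P8 -> B2/B3 P8 similar
  -> R4 @ bar 8 tick 2 v(0, 1): F3/E4 M7 untreated
  -> R2 @ bar 9 tick 0 v(0, 1): F3/E4 M7 -> A3/A4 P8 similar

(1, 0, R4, (0, 1))
(3, 0, R1, (0, 1))
(8, 2, R4, (0, 1))
(9, 0, R2, (0, 1))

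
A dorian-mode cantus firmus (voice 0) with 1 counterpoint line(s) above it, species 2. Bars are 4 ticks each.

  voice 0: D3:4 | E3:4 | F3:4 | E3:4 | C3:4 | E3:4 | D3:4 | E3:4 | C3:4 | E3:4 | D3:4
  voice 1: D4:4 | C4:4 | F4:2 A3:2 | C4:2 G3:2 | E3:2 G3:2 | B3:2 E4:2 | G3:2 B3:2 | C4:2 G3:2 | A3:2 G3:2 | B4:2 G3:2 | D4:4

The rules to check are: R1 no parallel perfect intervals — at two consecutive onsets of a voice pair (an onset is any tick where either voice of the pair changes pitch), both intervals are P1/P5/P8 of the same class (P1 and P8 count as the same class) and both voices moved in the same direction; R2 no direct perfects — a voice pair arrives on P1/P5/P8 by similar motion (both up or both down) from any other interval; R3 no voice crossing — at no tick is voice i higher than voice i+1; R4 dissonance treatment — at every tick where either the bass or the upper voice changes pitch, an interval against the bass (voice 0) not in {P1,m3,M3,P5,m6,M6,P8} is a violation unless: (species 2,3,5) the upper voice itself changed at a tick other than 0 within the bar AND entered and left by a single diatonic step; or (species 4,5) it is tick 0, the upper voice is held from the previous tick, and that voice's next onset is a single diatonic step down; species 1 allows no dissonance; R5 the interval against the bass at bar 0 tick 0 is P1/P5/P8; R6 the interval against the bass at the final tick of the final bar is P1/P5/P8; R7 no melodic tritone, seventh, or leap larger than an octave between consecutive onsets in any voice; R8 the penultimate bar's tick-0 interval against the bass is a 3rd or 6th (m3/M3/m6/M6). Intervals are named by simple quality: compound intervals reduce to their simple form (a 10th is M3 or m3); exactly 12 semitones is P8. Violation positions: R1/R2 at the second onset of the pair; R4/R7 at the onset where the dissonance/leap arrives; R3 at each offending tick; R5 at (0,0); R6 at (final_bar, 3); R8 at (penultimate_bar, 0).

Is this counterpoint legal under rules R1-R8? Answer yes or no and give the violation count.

No (7 violations)

bar 0: v0=D3 v1=D4 (P8)
bar 1: v0=E3 v1=C4 (m6)
bar 2: v0=F3 v1=F4 (P8)
bar 3: v0=E3 v1=C4 (m6)
bar 4: v0=C3 v1=E3 (M3)
bar 5: v0=E3 v1=B3 (P5)
bar 6: v0=D3 v1=G3 (P4)
bar 7: v0=E3 v1=C4 (m6)
bar 8: v0=C3 v1=A3 (M6)
bar 9: v0=E3 v1=B4 (P5)
bar 10: v0=D3 v1=D4 (P8)
  R2 @ bar2.0: E3/C4 m6 -> F3/F4 P8 similar
  R1 @ bar5.0: C3/G3 P5 -> E3/B3 P5 similar
  R4 @ bar6.0: D3/G3 P4 untreated
  R1 @ bar9.0: C3/G3 P5 -> E3/B4 P5 similar
  R7 @ bar9.0: G3->B4 leap 16st
  R8 @ bar9.0: penult P5 not 3rd/6th
  R7 @ bar9.2: B4->G3 leap 16st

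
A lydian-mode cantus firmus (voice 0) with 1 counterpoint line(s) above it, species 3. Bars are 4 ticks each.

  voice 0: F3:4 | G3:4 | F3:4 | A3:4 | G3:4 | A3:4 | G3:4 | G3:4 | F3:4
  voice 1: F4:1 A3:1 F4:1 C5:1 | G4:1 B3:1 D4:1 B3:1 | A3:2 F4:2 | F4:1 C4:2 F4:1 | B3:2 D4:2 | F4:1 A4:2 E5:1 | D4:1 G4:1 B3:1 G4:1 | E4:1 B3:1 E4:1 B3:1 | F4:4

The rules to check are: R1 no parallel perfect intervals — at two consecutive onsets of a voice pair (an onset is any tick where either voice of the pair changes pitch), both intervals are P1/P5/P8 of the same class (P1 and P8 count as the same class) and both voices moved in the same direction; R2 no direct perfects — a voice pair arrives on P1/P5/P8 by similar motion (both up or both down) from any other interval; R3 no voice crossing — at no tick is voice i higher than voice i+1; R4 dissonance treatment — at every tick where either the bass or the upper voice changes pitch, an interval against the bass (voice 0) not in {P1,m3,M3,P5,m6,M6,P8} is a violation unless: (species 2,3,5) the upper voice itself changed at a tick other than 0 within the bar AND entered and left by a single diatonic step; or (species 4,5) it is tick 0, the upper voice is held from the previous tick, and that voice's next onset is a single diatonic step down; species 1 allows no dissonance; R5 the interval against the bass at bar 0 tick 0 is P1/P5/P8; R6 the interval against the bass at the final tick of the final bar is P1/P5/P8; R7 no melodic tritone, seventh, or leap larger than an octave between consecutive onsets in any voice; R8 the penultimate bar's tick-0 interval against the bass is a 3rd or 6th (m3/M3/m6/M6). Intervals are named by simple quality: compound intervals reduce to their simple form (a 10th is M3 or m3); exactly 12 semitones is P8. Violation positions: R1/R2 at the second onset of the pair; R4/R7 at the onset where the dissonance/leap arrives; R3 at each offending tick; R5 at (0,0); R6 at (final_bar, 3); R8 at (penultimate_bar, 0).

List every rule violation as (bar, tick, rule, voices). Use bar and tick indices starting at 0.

(4, 0, R7, (1,))
(6, 0, R1, (0, 1))
(6, 0, R7, (1,))
(8, 0, R7, (1,))

bar 0: v0=F3 v1=F4 downbeat P8
bar 1: v0=G3 v1=G4 downbeat P8
bar 2: v0=F3 v1=A3 downbeat M3
bar 3: v0=A3 v1=F4 downbeat m6
bar 4: v0=G3 v1=B3 downbeat M3
bar 5: v0=A3 v1=F4 downbeat m6
bar 6: v0=G3 v1=D4 downbeat P5
bar 7: v0=G3 v1=E4 downbeat M6
bar 8: v0=F3 v1=F4 downbeat P8
  -> R7 @ bar 4 tick 0 v(1,): F4->B3 leap 6st
  -> R1 @ bar 6 tick 0 v(0, 1): A3/E5 P5 -> G3/D4 P5 similar
  -> R7 @ bar 6 tick 0 v(1,): E5->D4 leap 14st
  -> R7 @ bar 8 tick 0 v(1,): B3->F4 leap 6st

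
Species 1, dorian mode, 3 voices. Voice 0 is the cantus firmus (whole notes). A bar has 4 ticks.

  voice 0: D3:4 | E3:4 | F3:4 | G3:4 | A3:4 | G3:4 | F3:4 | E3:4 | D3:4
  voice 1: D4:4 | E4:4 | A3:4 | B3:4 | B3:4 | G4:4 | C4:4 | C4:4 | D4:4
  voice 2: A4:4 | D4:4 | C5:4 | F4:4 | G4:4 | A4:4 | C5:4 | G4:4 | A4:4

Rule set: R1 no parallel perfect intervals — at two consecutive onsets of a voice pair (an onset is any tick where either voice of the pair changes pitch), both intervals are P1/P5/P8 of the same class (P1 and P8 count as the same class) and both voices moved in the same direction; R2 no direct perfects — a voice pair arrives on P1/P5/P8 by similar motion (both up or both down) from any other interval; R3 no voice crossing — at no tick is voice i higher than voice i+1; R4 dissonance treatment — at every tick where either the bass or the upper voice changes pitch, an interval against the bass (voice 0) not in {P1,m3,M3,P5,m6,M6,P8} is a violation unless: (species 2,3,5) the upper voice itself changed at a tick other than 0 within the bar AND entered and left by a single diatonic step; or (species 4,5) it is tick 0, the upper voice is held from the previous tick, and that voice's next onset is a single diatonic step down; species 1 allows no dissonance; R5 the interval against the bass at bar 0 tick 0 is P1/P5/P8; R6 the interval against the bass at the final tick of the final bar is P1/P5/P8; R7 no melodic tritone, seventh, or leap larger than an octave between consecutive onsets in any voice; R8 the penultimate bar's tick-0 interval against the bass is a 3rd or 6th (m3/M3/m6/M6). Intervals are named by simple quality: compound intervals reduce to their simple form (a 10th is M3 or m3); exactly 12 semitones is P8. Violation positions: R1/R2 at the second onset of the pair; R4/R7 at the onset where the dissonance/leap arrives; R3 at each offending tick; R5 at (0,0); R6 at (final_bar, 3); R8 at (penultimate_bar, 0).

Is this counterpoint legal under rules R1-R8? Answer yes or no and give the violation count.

No (14 violations)

bar 0: v0=D3 v1=D4 v2=A4 (P5)
bar 1: v0=E3 v1=E4 v2=D4 (m7)
bar 2: v0=F3 v1=A3 v2=C5 (P5)
bar 3: v0=G3 v1=B3 v2=F4 (m7)
bar 4: v0=A3 v1=B3 v2=G4 (m7)
bar 5: v0=G3 v1=G4 v2=A4 (M2)
bar 6: v0=F3 v1=C4 v2=C5 (P5)
bar 7: v0=E3 v1=C4 v2=G4 (m3)
bar 8: v0=D3 v1=D4 v2=A4 (P5)
  R1 @ bar1.0: D3/D4 P8 -> E3/E4 P8 similar
  R3 @ bar1.0: E4 above D4
  R4 @ bar1.0: E3/D4 m7 untreated
  R3 @ bar1.1: E4 above D4
  R3 @ bar1.2: E4 above D4
  R3 @ bar1.3: E4 above D4
  R2 @ bar2.0: E3/D4 m7 -> F3/C5 P5 similar
  R7 @ bar2.0: D4->C5 leap 10st
  R4 @ bar3.0: G3/F4 m7 untreated
  R4 @ bar4.0: A3/B3 M2 untreated
  R4 @ bar4.0: A3/G4 m7 untreated
  R4 @ bar5.0: G3/A4 M2 untreated
  R2 @ bar6.0: G3/G4 P8 -> F3/C4 P5 similar
  R1 @ bar8.0: C4/G4 P5 -> D4/A4 P5 similar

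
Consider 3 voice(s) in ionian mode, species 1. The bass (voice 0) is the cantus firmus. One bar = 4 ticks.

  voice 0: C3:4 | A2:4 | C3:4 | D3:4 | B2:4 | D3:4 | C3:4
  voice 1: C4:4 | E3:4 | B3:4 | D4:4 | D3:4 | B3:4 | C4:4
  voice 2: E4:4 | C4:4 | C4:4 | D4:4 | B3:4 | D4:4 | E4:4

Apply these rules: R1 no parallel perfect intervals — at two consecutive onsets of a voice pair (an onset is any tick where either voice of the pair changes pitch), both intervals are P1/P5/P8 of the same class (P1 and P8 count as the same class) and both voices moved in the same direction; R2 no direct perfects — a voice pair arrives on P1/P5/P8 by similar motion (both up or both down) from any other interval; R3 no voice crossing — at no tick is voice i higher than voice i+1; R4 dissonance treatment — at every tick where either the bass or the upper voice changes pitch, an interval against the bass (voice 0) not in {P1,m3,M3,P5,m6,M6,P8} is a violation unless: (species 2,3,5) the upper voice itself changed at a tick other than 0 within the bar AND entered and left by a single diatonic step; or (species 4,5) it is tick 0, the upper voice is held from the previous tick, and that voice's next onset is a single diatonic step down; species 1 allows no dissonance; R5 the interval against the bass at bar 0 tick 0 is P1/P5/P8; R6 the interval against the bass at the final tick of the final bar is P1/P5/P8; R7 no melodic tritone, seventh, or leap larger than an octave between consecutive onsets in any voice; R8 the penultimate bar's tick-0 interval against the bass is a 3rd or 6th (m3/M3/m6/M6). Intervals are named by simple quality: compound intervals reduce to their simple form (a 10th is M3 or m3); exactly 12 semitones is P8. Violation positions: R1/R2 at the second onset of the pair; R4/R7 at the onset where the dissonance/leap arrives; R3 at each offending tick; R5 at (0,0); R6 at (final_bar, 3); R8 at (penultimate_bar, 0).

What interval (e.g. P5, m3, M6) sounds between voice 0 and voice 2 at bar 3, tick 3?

P8

voice 0=D3 voice 2=D4 -> P8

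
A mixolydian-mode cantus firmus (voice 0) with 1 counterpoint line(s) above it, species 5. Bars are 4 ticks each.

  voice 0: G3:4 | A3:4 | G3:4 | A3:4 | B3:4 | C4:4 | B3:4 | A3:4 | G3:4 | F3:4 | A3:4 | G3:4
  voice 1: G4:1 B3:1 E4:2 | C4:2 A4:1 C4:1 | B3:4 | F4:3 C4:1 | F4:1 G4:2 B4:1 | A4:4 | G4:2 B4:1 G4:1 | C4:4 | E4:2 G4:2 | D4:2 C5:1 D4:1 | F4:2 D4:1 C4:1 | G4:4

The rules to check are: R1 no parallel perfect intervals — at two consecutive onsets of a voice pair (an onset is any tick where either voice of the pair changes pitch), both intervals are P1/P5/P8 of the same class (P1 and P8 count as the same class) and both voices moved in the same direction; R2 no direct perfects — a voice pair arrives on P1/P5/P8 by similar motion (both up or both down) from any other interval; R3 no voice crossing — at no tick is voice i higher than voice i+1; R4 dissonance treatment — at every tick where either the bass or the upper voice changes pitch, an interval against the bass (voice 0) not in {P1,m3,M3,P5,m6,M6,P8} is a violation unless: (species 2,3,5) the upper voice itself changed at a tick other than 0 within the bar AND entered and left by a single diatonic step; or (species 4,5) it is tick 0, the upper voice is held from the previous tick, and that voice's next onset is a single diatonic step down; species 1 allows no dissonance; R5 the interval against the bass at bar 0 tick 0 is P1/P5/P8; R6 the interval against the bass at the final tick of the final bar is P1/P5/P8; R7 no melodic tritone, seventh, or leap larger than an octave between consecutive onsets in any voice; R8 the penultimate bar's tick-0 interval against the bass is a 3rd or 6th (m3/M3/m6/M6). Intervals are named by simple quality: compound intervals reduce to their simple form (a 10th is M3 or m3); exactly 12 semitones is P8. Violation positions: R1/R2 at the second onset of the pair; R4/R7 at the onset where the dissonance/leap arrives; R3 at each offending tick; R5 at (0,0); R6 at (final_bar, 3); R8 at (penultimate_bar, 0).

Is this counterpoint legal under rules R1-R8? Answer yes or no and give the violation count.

No (5 violations)

bar 0: v0=G3 v1=G4 (P8)
bar 1: v0=A3 v1=C4 (m3)
bar 2: v0=G3 v1=B3 (M3)
bar 3: v0=A3 v1=F4 (m6)
bar 4: v0=B3 v1=F4 (TT)
bar 5: v0=C4 v1=A4 (M6)
bar 6: v0=B3 v1=G4 (m6)
bar 7: v0=A3 v1=C4 (m3)
bar 8: v0=G3 v1=E4 (M6)
bar 9: v0=F3 v1=D4 (M6)
bar 10: v0=A3 v1=F4 (m6)
bar 11: v0=G3 v1=G4 (P8)
  R7 @ bar3.0: B3->F4 leap 6st
  R4 @ bar4.0: B3/F4 TT untreated
  R7 @ bar9.2: D4->C5 leap 10st
  R7 @ bar9.3: C5->D4 leap 10st
  R4 @ bar10.2: A3/D4 P4 untreated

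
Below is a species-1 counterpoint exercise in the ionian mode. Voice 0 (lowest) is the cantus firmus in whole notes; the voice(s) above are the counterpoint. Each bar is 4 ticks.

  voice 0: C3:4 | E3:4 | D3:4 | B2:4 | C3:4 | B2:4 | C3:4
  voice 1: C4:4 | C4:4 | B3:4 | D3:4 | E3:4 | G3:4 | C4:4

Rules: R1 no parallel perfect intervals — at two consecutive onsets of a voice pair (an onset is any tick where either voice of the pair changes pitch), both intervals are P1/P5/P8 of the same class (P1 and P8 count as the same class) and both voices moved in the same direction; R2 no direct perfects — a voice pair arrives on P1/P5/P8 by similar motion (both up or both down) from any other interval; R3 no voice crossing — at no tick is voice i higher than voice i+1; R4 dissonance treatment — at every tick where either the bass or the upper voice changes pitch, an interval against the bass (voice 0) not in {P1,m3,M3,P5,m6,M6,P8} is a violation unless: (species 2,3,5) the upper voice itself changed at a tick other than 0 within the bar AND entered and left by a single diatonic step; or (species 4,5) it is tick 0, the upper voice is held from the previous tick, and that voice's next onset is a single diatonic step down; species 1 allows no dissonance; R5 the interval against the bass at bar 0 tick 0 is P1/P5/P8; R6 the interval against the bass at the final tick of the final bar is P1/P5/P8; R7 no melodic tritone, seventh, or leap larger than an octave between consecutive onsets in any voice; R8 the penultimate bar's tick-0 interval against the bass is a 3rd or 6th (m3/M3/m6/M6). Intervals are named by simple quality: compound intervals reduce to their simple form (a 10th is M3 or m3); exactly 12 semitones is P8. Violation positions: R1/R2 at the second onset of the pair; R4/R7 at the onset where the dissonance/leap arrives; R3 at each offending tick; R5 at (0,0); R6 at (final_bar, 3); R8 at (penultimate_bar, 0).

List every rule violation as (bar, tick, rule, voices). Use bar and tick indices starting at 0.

bar 0: v0=C3 v1=C4 downbeat P8
bar 1: v0=E3 v1=C4 downbeat m6
bar 2: v0=D3 v1=B3 downbeat M6
bar 3: v0=B2 v1=D3 downbeat m3
bar 4: v0=C3 v1=E3 downbeat M3
bar 5: v0=B2 v1=G3 downbeat m6
bar 6: v0=C3 v1=C4 downbeat P8
  -> R2 @ bar 6 tick 0 v(0, 1): B2/G3 m6 -> C3/C4 P8 similar

(6, 0, R2, (0, 1))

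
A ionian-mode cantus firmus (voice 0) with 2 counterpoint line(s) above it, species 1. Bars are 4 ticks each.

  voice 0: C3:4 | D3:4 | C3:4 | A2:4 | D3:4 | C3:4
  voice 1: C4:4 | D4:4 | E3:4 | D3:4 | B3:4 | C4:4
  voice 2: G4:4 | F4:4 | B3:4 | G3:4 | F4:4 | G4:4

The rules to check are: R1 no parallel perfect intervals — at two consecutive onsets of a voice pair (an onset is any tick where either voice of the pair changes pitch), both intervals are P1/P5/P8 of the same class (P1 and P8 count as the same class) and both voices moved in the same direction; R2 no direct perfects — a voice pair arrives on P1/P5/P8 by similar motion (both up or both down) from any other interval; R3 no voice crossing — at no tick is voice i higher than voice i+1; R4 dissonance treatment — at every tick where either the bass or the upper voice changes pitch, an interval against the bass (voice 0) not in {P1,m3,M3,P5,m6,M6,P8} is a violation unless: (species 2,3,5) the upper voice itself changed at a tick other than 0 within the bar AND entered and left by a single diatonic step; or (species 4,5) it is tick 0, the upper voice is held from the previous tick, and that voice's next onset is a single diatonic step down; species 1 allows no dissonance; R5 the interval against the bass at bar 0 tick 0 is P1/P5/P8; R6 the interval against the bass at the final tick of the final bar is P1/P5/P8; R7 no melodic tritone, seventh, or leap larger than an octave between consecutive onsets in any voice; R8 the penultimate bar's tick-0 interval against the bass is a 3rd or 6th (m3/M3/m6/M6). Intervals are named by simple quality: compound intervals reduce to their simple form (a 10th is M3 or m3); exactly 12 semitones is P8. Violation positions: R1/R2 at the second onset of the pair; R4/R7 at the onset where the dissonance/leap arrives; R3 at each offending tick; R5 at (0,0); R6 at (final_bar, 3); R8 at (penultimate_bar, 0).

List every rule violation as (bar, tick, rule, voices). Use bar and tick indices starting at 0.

(1, 0, R1, (0, 1))
(2, 0, R2, (1, 2))
(2, 0, R4, (0, 2))
(2, 0, R7, (1,))
(2, 0, R7, (2,))
(3, 0, R4, (0, 1))
(3, 0, R4, (0, 2))
(4, 0, R7, (2,))
(5, 0, R2, (1, 2))

bar 0: v0=C3 v1=C4 v2=G4 downbeat P5
bar 1: v0=D3 v1=D4 v2=F4 downbeat m3
bar 2: v0=C3 v1=E3 v2=B3 downbeat M7
bar 3: v0=A2 v1=D3 v2=G3 downbeat m7
bar 4: v0=D3 v1=B3 v2=F4 downbeat m3
bar 5: v0=C3 v1=C4 v2=G4 downbeat P5
  -> R1 @ bar 1 tick 0 v(0, 1): C3/C4 P8 -> D3/D4 P8 similar
  -> R2 @ bar 2 tick 0 v(1, 2): D4/F4 m3 -> E3/B3 P5 similar
  -> R4 @ bar 2 tick 0 v(0, 2): C3/B3 M7 untreated
  -> R7 @ bar 2 tick 0 v(1,): D4->E3 leap 10st
  -> R7 @ bar 2 tick 0 v(2,): F4->B3 leap 6st
  -> R4 @ bar 3 tick 0 v(0, 1): A2/D3 P4 untreated
  -> R4 @ bar 3 tick 0 v(0, 2): A2/G3 m7 untreated
  -> R7 @ bar 4 tick 0 v(2,): G3->F4 leap 10st
  -> R2 @ bar 5 tick 0 v(1, 2): B3/F4 TT -> C4/G4 P5 similar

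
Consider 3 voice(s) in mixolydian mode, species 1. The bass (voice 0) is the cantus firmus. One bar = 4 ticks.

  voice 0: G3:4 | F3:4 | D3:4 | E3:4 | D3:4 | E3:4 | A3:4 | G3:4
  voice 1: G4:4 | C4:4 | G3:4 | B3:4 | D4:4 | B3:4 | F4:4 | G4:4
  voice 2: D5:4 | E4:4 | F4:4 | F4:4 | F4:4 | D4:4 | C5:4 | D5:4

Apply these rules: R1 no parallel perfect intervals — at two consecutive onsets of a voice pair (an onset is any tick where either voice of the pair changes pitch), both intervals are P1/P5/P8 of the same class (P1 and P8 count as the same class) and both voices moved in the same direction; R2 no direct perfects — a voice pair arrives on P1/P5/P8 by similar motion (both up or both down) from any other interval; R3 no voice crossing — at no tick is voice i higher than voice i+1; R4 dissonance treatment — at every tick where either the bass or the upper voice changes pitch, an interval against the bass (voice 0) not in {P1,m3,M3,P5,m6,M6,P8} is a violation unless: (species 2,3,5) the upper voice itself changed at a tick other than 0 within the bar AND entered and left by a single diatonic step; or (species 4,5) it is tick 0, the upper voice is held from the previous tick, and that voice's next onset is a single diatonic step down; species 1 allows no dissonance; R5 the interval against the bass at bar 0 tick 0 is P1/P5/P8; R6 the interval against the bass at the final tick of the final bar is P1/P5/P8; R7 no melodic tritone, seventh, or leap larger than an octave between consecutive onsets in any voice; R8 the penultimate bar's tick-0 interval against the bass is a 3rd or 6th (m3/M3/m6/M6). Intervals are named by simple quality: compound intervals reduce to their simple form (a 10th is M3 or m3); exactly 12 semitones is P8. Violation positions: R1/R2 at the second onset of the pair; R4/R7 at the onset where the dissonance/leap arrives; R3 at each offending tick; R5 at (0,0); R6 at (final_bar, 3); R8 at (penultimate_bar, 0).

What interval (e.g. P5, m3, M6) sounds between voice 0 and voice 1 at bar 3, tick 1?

voice 0=E3 voice 1=B3 -> P5

P5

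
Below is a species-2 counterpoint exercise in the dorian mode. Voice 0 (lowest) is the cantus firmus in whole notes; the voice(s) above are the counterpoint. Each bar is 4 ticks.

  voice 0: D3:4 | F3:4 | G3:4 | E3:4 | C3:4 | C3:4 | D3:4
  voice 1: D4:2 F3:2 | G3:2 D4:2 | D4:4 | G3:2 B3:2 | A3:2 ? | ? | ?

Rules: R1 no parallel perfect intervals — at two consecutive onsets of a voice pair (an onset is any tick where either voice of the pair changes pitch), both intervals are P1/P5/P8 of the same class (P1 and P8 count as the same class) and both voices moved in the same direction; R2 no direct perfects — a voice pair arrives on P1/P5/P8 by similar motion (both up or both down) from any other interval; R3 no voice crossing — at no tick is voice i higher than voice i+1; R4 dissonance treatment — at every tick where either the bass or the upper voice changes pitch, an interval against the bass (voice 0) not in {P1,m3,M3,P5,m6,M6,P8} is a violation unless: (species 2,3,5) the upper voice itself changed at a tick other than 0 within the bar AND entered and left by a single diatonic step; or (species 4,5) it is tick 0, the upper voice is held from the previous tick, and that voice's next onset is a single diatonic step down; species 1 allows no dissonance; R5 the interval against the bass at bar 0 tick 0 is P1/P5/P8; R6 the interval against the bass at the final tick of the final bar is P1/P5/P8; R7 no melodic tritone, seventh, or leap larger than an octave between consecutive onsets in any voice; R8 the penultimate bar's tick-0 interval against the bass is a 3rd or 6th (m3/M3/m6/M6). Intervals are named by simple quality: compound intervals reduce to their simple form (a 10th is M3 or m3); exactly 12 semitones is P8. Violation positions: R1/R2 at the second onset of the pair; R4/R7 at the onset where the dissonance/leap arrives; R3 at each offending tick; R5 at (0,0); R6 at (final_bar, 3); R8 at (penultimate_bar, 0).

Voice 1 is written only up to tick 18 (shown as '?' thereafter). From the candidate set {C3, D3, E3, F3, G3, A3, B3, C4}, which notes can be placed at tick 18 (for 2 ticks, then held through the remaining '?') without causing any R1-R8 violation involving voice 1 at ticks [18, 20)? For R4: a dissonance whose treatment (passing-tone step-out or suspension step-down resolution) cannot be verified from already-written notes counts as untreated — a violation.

C3: legal
D3: violates R4
E3: legal
F3: violates R4
G3: legal
A3: legal
B3: violates R4
C4: legal

{A3, C3, C4, E3, G3}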